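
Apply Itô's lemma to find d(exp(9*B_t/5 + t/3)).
d(exp(9*B_t/5 + t/3)) = (293*exp(9*B_t/5 + t/3)/150) dt + (9*exp(9*B_t/5 + t/3)/5) dB_t

Itô's formula for f(t, x): d f(t, B_t) = (f_t + (1/2) f_xx) dt + f_x dB_t. Compute partials of f(t, x) = exp(t/3 + 9*x/5):
  f_t(t,x)  = exp(t/3 + 9*x/5)/3
  f_x(t,x)  = 9*exp(t/3 + 9*x/5)/5
  f_xx(t,x) = 81*exp(t/3 + 9*x/5)/25
Assemble drift = f_t + (1/2) f_xx = 293*exp(t/3 + 9*x/5)/150 and diffusion = f_x = 9*exp(t/3 + 9*x/5)/5. Substituting x = B_t:
  d(exp(9*B_t/5 + t/3)) = (293*exp(9*B_t/5 + t/3)/150) dt + (9*exp(9*B_t/5 + t/3)/5) dB_t.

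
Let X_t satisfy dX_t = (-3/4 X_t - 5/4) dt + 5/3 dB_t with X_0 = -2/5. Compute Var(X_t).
Var(X_t) = 50/27 - 50*exp(-3*t/2)/27

The variance V(t) = Var(X_t) satisfies V'(t) = 2 a V(t) + c^2 with V(0) = 0 (drift coefficient is linear in X, diffusion is constant). With a = -3/4, c = 5/3, the solution is
  V(t) = (c^2 / (2 a)) * (exp(2 a t) - 1)
       = ((5/3)^2 / (2*(-3/4))) * (exp((-3/2) t) - 1)
       = 50/27 - 50*exp(-3*t/2)/27.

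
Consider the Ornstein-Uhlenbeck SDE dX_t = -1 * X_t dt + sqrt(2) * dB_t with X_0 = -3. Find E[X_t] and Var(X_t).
E[X_t] = -3*exp(-t); Var(X_t) = 1 - exp(-2*t)

The OU SDE dX = -theta X dt + sigma dB admits the integrating factor exp(theta t): d(exp(theta t) X_t) = sigma exp(theta t) dB_t. Integrating from 0 to t:
  X_t = x_0 * exp(-theta t) + sigma * int_0^t exp(-theta (t-s)) dB_s.
The Itô integral has mean 0 and (by the Itô isometry) variance sigma^2 * int_0^t exp(-2 theta (t - s)) ds = sigma^2 * (1 - exp(-2 theta t)) / (2 theta).
With theta = 1, sigma = sqrt(2), x_0 = -3:
  E[X_t] = -3 * exp(-1 t) = -3*exp(-t)
  Var(X_t) = (sqrt(2))^2 * (1 - exp(-2*1 t)) / (2 * 1) = 1 - exp(-2*t).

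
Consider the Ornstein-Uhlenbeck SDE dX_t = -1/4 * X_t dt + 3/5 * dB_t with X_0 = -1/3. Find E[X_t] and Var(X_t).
E[X_t] = -exp(-t/4)/3; Var(X_t) = 18/25 - 18*exp(-t/2)/25

The OU SDE dX = -theta X dt + sigma dB admits the integrating factor exp(theta t): d(exp(theta t) X_t) = sigma exp(theta t) dB_t. Integrating from 0 to t:
  X_t = x_0 * exp(-theta t) + sigma * int_0^t exp(-theta (t-s)) dB_s.
The Itô integral has mean 0 and (by the Itô isometry) variance sigma^2 * int_0^t exp(-2 theta (t - s)) ds = sigma^2 * (1 - exp(-2 theta t)) / (2 theta).
With theta = 1/4, sigma = 3/5, x_0 = -1/3:
  E[X_t] = -1/3 * exp(-1/4 t) = -exp(-t/4)/3
  Var(X_t) = (3/5)^2 * (1 - exp(-2*1/4 t)) / (2 * 1/4) = 18/25 - 18*exp(-t/2)/25.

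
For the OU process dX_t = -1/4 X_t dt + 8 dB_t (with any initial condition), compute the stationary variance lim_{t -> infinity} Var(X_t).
lim Var(X_t) = 128

The OU SDE dX = -theta X dt + sigma dB admits the integrating factor exp(theta t): d(exp(theta t) X_t) = sigma exp(theta t) dB_t. Integrating from 0 to t gives X_t = x_0 * exp(-theta t) + sigma * int_0^t exp(-theta (t-s)) dB_s for any initial x_0. The Itô integral has variance (by the Itô isometry) sigma^2 * int_0^t exp(-2 theta (t - s)) ds = sigma^2 * (1 - exp(-2 theta t)) / (2 theta), independent of x_0.
With theta = 1/4, sigma = 8:
  Var(X_t) = (8)^2 * (1 - exp(-2*1/4 t)) / (2 * 1/4) = 128 - 128*exp(-t/2).
As t -> infinity, exp(-2*1/4 t) -> 0, so the stationary variance is sigma^2 / (2 theta) = 128.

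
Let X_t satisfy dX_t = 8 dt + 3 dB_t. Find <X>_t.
<X>_t = 9*t

For an Itô process dX_t = a(t) dt + b(t) dB_t, the quadratic variation is <X>_t = int_0^t b(s)^2 ds (the drift term does not contribute). Here b(s) = 3, so
  b(s)^2 = 9.
Integrating from 0 to t:
  <X>_t = int_0^t (9) ds = 9*t.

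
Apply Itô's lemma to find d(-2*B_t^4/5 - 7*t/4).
d(-2*B_t^4/5 - 7*t/4) = (-12*B_t^2/5 - 7/4) dt + (-8*B_t^3/5) dB_t

Itô's formula for f(t, x): d f(t, B_t) = (f_t + (1/2) f_xx) dt + f_x dB_t. Compute partials of f(t, x) = -7*t/4 - 2*x^4/5:
  f_t(t,x)  = -7/4
  f_x(t,x)  = -8*x^3/5
  f_xx(t,x) = -24*x^2/5
Assemble drift = f_t + (1/2) f_xx = -12*x^2/5 - 7/4 and diffusion = f_x = -8*x^3/5. Substituting x = B_t:
  d(-2*B_t^4/5 - 7*t/4) = (-12*B_t^2/5 - 7/4) dt + (-8*B_t^3/5) dB_t.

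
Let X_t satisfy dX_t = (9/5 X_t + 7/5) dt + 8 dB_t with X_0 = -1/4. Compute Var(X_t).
Var(X_t) = 160*exp(18*t/5)/9 - 160/9

The variance V(t) = Var(X_t) satisfies V'(t) = 2 a V(t) + c^2 with V(0) = 0 (drift coefficient is linear in X, diffusion is constant). With a = 9/5, c = 8, the solution is
  V(t) = (c^2 / (2 a)) * (exp(2 a t) - 1)
       = (8^2 / (2*(9/5))) * (exp((18/5) t) - 1)
       = 160*exp(18*t/5)/9 - 160/9.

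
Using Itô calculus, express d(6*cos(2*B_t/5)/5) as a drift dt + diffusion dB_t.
d(6*cos(2*B_t/5)/5) = (-12*cos(2*B_t/5)/125) dt + (-12*sin(2*B_t/5)/25) dB_t

Itô's formula for f(B_t) gives d f(B_t) = f'(B_t) dB_t + (1/2) f''(B_t) dt. Compute derivatives of f(x) = 6*cos(2*x/5)/5:
  f'(x)  = -12*sin(2*x/5)/25
  f''(x) = -24*cos(2*x/5)/125
Substitute x = B_t and multiply the f'' term by 1/2:
  drift     = (1/2) * (-24*cos(2*x/5)/125) evaluated at B_t = -12*cos(2*B_t/5)/125
  diffusion = (-12*sin(2*x/5)/25) evaluated at B_t = -12*sin(2*B_t/5)/25
Therefore d(6*cos(2*B_t/5)/5) = (-12*cos(2*B_t/5)/125) dt + (-12*sin(2*B_t/5)/25) dB_t.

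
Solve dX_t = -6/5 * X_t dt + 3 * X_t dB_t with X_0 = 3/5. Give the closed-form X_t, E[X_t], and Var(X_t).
X_t = 3/5 * exp((-57/10) t + (3) B_t); E[X_t] = 3*exp(-6*t/5)/5; Var(X_t) = (9*exp(9*t) - 9)*exp(-12*t/5)/25

For GBM dX = mu X dt + sigma X dB with X_0 = x_0, apply Itô to Y = log X: dY = (mu - sigma^2/2) dt + sigma dB, so Y_t = log(x_0) + (mu - sigma^2/2) t + sigma B_t and hence X_t = x_0 * exp((mu - sigma^2/2) t + sigma B_t).
With mu = -6/5, sigma = 3, x_0 = 3/5, this gives:
  X_t = 3/5 * exp((-57/10) * t + (3) * B_t).
Since sigma*B_t ~ Normal(0, sigma^2 t), E[exp(sigma*B_t)] = exp(sigma^2 t / 2); so E[X_t] = x_0 * exp((mu - sigma^2/2) t) * exp(sigma^2 t / 2) = x_0 * exp(mu t) = 3*exp(-6*t/5)/5.
Var(X_t) = E[X_t^2] - (E[X_t])^2 = x_0^2 * exp(2 mu t) * (exp(sigma^2 t) - 1) = (9*exp(9*t) - 9)*exp(-12*t/5)/25.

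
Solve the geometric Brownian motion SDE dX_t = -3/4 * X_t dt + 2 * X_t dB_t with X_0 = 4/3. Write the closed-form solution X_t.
X_t = 4/3 * exp((-11/4) * t + (2) * B_t)

For GBM dX = mu X dt + sigma X dB with X_0 = x_0, apply Itô to Y = log X: dY = (mu - sigma^2/2) dt + sigma dB, so Y_t = log(x_0) + (mu - sigma^2/2) t + sigma B_t and hence X_t = x_0 * exp((mu - sigma^2/2) t + sigma B_t).
With mu = -3/4, sigma = 2, x_0 = 4/3, this gives:
  X_t = 4/3 * exp((-11/4) * t + (2) * B_t).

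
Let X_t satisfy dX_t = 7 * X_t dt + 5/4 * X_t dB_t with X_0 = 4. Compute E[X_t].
E[X_t] = 4*exp(7*t)

For GBM dX = mu X dt + sigma X dB with X_0 = x_0, apply Itô to Y = log X: dY = (mu - sigma^2/2) dt + sigma dB, so Y_t = log(x_0) + (mu - sigma^2/2) t + sigma B_t and hence X_t = x_0 * exp((mu - sigma^2/2) t + sigma B_t).
With mu = 7, sigma = 5/4, x_0 = 4, this gives:
  X_t = 4 * exp((199/32) * t + (5/4) * B_t).
Since sigma*B_t ~ Normal(0, sigma^2 t), E[exp(sigma*B_t)] = exp(sigma^2 t / 2); so E[X_t] = x_0 * exp((mu - sigma^2/2) t) * exp(sigma^2 t / 2) = x_0 * exp(mu t) = 4*exp(7*t).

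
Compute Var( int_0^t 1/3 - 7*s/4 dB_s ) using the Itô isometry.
Var = t*(147*t^2 - 84*t + 16)/144

The Itô integral of a deterministic integrand f(s) has mean 0 because each increment f(s) * (B_{s+ds} - B_s) has mean 0. By the Itô isometry:
  Var( int_0^t f(s) dB_s ) = E[ (int_0^t f(s) dB_s)^2 ] = int_0^t f(s)^2 ds.
Here f(s) = 1/3 - 7*s/4, so f(s)^2 = (21*s - 4)^2/144. Integrate:
  int_0^t ((21*s - 4)^2/144) ds = t*(147*t^2 - 84*t + 16)/144.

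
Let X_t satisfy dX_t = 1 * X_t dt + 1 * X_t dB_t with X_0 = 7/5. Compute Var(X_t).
Var(X_t) = 49*(exp(t) - 1)*exp(2*t)/25

For GBM dX = mu X dt + sigma X dB with X_0 = x_0, apply Itô to Y = log X: dY = (mu - sigma^2/2) dt + sigma dB, so Y_t = log(x_0) + (mu - sigma^2/2) t + sigma B_t and hence X_t = x_0 * exp((mu - sigma^2/2) t + sigma B_t).
With mu = 1, sigma = 1, x_0 = 7/5, this gives:
  X_t = 7/5 * exp((1/2) * t + (1) * B_t).
Since sigma*B_t ~ Normal(0, sigma^2 t), E[exp(sigma*B_t)] = exp(sigma^2 t / 2); so E[X_t] = x_0 * exp((mu - sigma^2/2) t) * exp(sigma^2 t / 2) = x_0 * exp(mu t) = 7*exp(t)/5.
Var(X_t) = E[X_t^2] - (E[X_t])^2 = x_0^2 * exp(2 mu t) * (exp(sigma^2 t) - 1) = 49*(exp(t) - 1)*exp(2*t)/25.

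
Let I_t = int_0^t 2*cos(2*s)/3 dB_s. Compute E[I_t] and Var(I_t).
E[I_t] = 0; Var(I_t) = 2*t/9 + sin(4*t)/18

The Itô integral of a deterministic integrand f(s) has mean 0 because each increment f(s) * (B_{s+ds} - B_s) has mean 0. By the Itô isometry:
  Var( int_0^t f(s) dB_s ) = E[ (int_0^t f(s) dB_s)^2 ] = int_0^t f(s)^2 ds.
Here f(s) = 2*cos(2*s)/3, so f(s)^2 = 4*cos(2*s)^2/9. Integrate:
  int_0^t (4*cos(2*s)^2/9) ds = 2*t/9 + sin(4*t)/18.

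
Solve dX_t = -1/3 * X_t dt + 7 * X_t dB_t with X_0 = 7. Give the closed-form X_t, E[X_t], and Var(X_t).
X_t = 7 * exp((-149/6) t + (7) B_t); E[X_t] = 7*exp(-t/3); Var(X_t) = (49*exp(49*t) - 49)*exp(-2*t/3)

For GBM dX = mu X dt + sigma X dB with X_0 = x_0, apply Itô to Y = log X: dY = (mu - sigma^2/2) dt + sigma dB, so Y_t = log(x_0) + (mu - sigma^2/2) t + sigma B_t and hence X_t = x_0 * exp((mu - sigma^2/2) t + sigma B_t).
With mu = -1/3, sigma = 7, x_0 = 7, this gives:
  X_t = 7 * exp((-149/6) * t + (7) * B_t).
Since sigma*B_t ~ Normal(0, sigma^2 t), E[exp(sigma*B_t)] = exp(sigma^2 t / 2); so E[X_t] = x_0 * exp((mu - sigma^2/2) t) * exp(sigma^2 t / 2) = x_0 * exp(mu t) = 7*exp(-t/3).
Var(X_t) = E[X_t^2] - (E[X_t])^2 = x_0^2 * exp(2 mu t) * (exp(sigma^2 t) - 1) = (49*exp(49*t) - 49)*exp(-2*t/3).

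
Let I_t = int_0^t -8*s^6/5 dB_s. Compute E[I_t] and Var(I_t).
E[I_t] = 0; Var(I_t) = 64*t^13/325

The Itô integral of a deterministic integrand f(s) has mean 0 because each increment f(s) * (B_{s+ds} - B_s) has mean 0. By the Itô isometry:
  Var( int_0^t f(s) dB_s ) = E[ (int_0^t f(s) dB_s)^2 ] = int_0^t f(s)^2 ds.
Here f(s) = -8*s^6/5, so f(s)^2 = 64*s^12/25. Integrate:
  int_0^t (64*s^12/25) ds = 64*t^13/325.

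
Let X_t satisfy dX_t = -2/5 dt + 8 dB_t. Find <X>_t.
<X>_t = 64*t

For an Itô process dX_t = a(t) dt + b(t) dB_t, the quadratic variation is <X>_t = int_0^t b(s)^2 ds (the drift term does not contribute). Here b(s) = 8, so
  b(s)^2 = 64.
Integrating from 0 to t:
  <X>_t = int_0^t (64) ds = 64*t.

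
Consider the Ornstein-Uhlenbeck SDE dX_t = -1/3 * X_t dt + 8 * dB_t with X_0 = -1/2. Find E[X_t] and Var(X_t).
E[X_t] = -exp(-t/3)/2; Var(X_t) = 96 - 96*exp(-2*t/3)

The OU SDE dX = -theta X dt + sigma dB admits the integrating factor exp(theta t): d(exp(theta t) X_t) = sigma exp(theta t) dB_t. Integrating from 0 to t:
  X_t = x_0 * exp(-theta t) + sigma * int_0^t exp(-theta (t-s)) dB_s.
The Itô integral has mean 0 and (by the Itô isometry) variance sigma^2 * int_0^t exp(-2 theta (t - s)) ds = sigma^2 * (1 - exp(-2 theta t)) / (2 theta).
With theta = 1/3, sigma = 8, x_0 = -1/2:
  E[X_t] = -1/2 * exp(-1/3 t) = -exp(-t/3)/2
  Var(X_t) = (8)^2 * (1 - exp(-2*1/3 t)) / (2 * 1/3) = 96 - 96*exp(-2*t/3).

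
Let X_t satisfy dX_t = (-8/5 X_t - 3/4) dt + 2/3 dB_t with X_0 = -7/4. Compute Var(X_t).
Var(X_t) = 5/36 - 5*exp(-16*t/5)/36

The variance V(t) = Var(X_t) satisfies V'(t) = 2 a V(t) + c^2 with V(0) = 0 (drift coefficient is linear in X, diffusion is constant). With a = -8/5, c = 2/3, the solution is
  V(t) = (c^2 / (2 a)) * (exp(2 a t) - 1)
       = ((2/3)^2 / (2*(-8/5))) * (exp((-16/5) t) - 1)
       = 5/36 - 5*exp(-16*t/5)/36.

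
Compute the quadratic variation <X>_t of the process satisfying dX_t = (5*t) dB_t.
<X>_t = 25*t^3/3

For an Itô process dX_t = a(t) dt + b(t) dB_t, the quadratic variation is <X>_t = int_0^t b(s)^2 ds (the drift term does not contribute). Here b(s) = 5*s, so
  b(s)^2 = 25*s^2.
Integrating from 0 to t:
  <X>_t = int_0^t (25*s^2) ds = 25*t^3/3.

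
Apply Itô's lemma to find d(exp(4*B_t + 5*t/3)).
d(exp(4*B_t + 5*t/3)) = (29*exp(4*B_t + 5*t/3)/3) dt + (4*exp(4*B_t + 5*t/3)) dB_t

Itô's formula for f(t, x): d f(t, B_t) = (f_t + (1/2) f_xx) dt + f_x dB_t. Compute partials of f(t, x) = exp(5*t/3 + 4*x):
  f_t(t,x)  = 5*exp(5*t/3 + 4*x)/3
  f_x(t,x)  = 4*exp(5*t/3 + 4*x)
  f_xx(t,x) = 16*exp(5*t/3 + 4*x)
Assemble drift = f_t + (1/2) f_xx = 29*exp(5*t/3 + 4*x)/3 and diffusion = f_x = 4*exp(5*t/3 + 4*x). Substituting x = B_t:
  d(exp(4*B_t + 5*t/3)) = (29*exp(4*B_t + 5*t/3)/3) dt + (4*exp(4*B_t + 5*t/3)) dB_t.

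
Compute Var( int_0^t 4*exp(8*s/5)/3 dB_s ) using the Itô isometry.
Var = 5*exp(16*t/5)/9 - 5/9

The Itô integral of a deterministic integrand f(s) has mean 0 because each increment f(s) * (B_{s+ds} - B_s) has mean 0. By the Itô isometry:
  Var( int_0^t f(s) dB_s ) = E[ (int_0^t f(s) dB_s)^2 ] = int_0^t f(s)^2 ds.
Here f(s) = 4*exp(8*s/5)/3, so f(s)^2 = 16*exp(16*s/5)/9. Integrate:
  int_0^t (16*exp(16*s/5)/9) ds = 5*exp(16*t/5)/9 - 5/9.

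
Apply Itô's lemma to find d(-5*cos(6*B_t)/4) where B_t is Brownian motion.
d(-5*cos(6*B_t)/4) = (45*cos(6*B_t)/2) dt + (15*sin(6*B_t)/2) dB_t

Itô's formula for f(B_t) gives d f(B_t) = f'(B_t) dB_t + (1/2) f''(B_t) dt. Compute derivatives of f(x) = -5*cos(6*x)/4:
  f'(x)  = 15*sin(6*x)/2
  f''(x) = 45*cos(6*x)
Substitute x = B_t and multiply the f'' term by 1/2:
  drift     = (1/2) * (45*cos(6*x)) evaluated at B_t = 45*cos(6*B_t)/2
  diffusion = (15*sin(6*x)/2) evaluated at B_t = 15*sin(6*B_t)/2
Therefore d(-5*cos(6*B_t)/4) = (45*cos(6*B_t)/2) dt + (15*sin(6*B_t)/2) dB_t.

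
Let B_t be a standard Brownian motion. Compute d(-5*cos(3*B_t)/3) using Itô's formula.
d(-5*cos(3*B_t)/3) = (15*cos(3*B_t)/2) dt + (5*sin(3*B_t)) dB_t

Itô's formula for f(B_t) gives d f(B_t) = f'(B_t) dB_t + (1/2) f''(B_t) dt. Compute derivatives of f(x) = -5*cos(3*x)/3:
  f'(x)  = 5*sin(3*x)
  f''(x) = 15*cos(3*x)
Substitute x = B_t and multiply the f'' term by 1/2:
  drift     = (1/2) * (15*cos(3*x)) evaluated at B_t = 15*cos(3*B_t)/2
  diffusion = (5*sin(3*x)) evaluated at B_t = 5*sin(3*B_t)
Therefore d(-5*cos(3*B_t)/3) = (15*cos(3*B_t)/2) dt + (5*sin(3*B_t)) dB_t.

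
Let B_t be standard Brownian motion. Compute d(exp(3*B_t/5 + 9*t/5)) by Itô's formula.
d(exp(3*B_t/5 + 9*t/5)) = (99*exp(3*B_t/5 + 9*t/5)/50) dt + (3*exp(3*B_t/5 + 9*t/5)/5) dB_t

Itô's formula for f(t, x): d f(t, B_t) = (f_t + (1/2) f_xx) dt + f_x dB_t. Compute partials of f(t, x) = exp(9*t/5 + 3*x/5):
  f_t(t,x)  = 9*exp(9*t/5 + 3*x/5)/5
  f_x(t,x)  = 3*exp(9*t/5 + 3*x/5)/5
  f_xx(t,x) = 9*exp(9*t/5 + 3*x/5)/25
Assemble drift = f_t + (1/2) f_xx = 99*exp(9*t/5 + 3*x/5)/50 and diffusion = f_x = 3*exp(9*t/5 + 3*x/5)/5. Substituting x = B_t:
  d(exp(3*B_t/5 + 9*t/5)) = (99*exp(3*B_t/5 + 9*t/5)/50) dt + (3*exp(3*B_t/5 + 9*t/5)/5) dB_t.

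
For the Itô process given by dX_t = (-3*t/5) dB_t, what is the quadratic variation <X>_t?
<X>_t = 3*t^3/25

For an Itô process dX_t = a(t) dt + b(t) dB_t, the quadratic variation is <X>_t = int_0^t b(s)^2 ds (the drift term does not contribute). Here b(s) = -3*s/5, so
  b(s)^2 = 9*s^2/25.
Integrating from 0 to t:
  <X>_t = int_0^t (9*s^2/25) ds = 3*t^3/25.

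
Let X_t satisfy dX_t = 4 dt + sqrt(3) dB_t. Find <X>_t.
<X>_t = 3*t

For an Itô process dX_t = a(t) dt + b(t) dB_t, the quadratic variation is <X>_t = int_0^t b(s)^2 ds (the drift term does not contribute). Here b(s) = sqrt(3), so
  b(s)^2 = 3.
Integrating from 0 to t:
  <X>_t = int_0^t (3) ds = 3*t.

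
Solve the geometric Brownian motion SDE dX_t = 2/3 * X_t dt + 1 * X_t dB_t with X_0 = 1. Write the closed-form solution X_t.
X_t = 1 * exp((1/6) * t + (1) * B_t)

For GBM dX = mu X dt + sigma X dB with X_0 = x_0, apply Itô to Y = log X: dY = (mu - sigma^2/2) dt + sigma dB, so Y_t = log(x_0) + (mu - sigma^2/2) t + sigma B_t and hence X_t = x_0 * exp((mu - sigma^2/2) t + sigma B_t).
With mu = 2/3, sigma = 1, x_0 = 1, this gives:
  X_t = 1 * exp((1/6) * t + (1) * B_t).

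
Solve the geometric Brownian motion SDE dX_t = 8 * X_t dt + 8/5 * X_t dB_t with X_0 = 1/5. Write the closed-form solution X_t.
X_t = 1/5 * exp((168/25) * t + (8/5) * B_t)

For GBM dX = mu X dt + sigma X dB with X_0 = x_0, apply Itô to Y = log X: dY = (mu - sigma^2/2) dt + sigma dB, so Y_t = log(x_0) + (mu - sigma^2/2) t + sigma B_t and hence X_t = x_0 * exp((mu - sigma^2/2) t + sigma B_t).
With mu = 8, sigma = 8/5, x_0 = 1/5, this gives:
  X_t = 1/5 * exp((168/25) * t + (8/5) * B_t).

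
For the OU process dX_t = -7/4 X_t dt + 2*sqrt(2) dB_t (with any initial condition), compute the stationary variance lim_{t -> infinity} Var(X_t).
lim Var(X_t) = 16/7

The OU SDE dX = -theta X dt + sigma dB admits the integrating factor exp(theta t): d(exp(theta t) X_t) = sigma exp(theta t) dB_t. Integrating from 0 to t gives X_t = x_0 * exp(-theta t) + sigma * int_0^t exp(-theta (t-s)) dB_s for any initial x_0. The Itô integral has variance (by the Itô isometry) sigma^2 * int_0^t exp(-2 theta (t - s)) ds = sigma^2 * (1 - exp(-2 theta t)) / (2 theta), independent of x_0.
With theta = 7/4, sigma = 2*sqrt(2):
  Var(X_t) = (2*sqrt(2))^2 * (1 - exp(-2*7/4 t)) / (2 * 7/4) = 16/7 - 16*exp(-7*t/2)/7.
As t -> infinity, exp(-2*7/4 t) -> 0, so the stationary variance is sigma^2 / (2 theta) = 16/7.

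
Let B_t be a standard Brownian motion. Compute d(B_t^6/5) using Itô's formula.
d(B_t^6/5) = (3*B_t^4) dt + (6*B_t^5/5) dB_t

Itô's formula for f(B_t) gives d f(B_t) = f'(B_t) dB_t + (1/2) f''(B_t) dt. Compute derivatives of f(x) = x^6/5:
  f'(x)  = 6*x^5/5
  f''(x) = 6*x^4
Substitute x = B_t and multiply the f'' term by 1/2:
  drift     = (1/2) * (6*x^4) evaluated at B_t = 3*B_t^4
  diffusion = (6*x^5/5) evaluated at B_t = 6*B_t^5/5
Therefore d(B_t^6/5) = (3*B_t^4) dt + (6*B_t^5/5) dB_t.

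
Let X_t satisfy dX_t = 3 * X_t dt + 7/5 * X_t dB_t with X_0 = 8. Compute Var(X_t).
Var(X_t) = 64*(exp(49*t/25) - 1)*exp(6*t)

For GBM dX = mu X dt + sigma X dB with X_0 = x_0, apply Itô to Y = log X: dY = (mu - sigma^2/2) dt + sigma dB, so Y_t = log(x_0) + (mu - sigma^2/2) t + sigma B_t and hence X_t = x_0 * exp((mu - sigma^2/2) t + sigma B_t).
With mu = 3, sigma = 7/5, x_0 = 8, this gives:
  X_t = 8 * exp((101/50) * t + (7/5) * B_t).
Since sigma*B_t ~ Normal(0, sigma^2 t), E[exp(sigma*B_t)] = exp(sigma^2 t / 2); so E[X_t] = x_0 * exp((mu - sigma^2/2) t) * exp(sigma^2 t / 2) = x_0 * exp(mu t) = 8*exp(3*t).
Var(X_t) = E[X_t^2] - (E[X_t])^2 = x_0^2 * exp(2 mu t) * (exp(sigma^2 t) - 1) = 64*(exp(49*t/25) - 1)*exp(6*t).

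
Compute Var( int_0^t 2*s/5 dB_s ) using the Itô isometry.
Var = 4*t^3/75

The Itô integral of a deterministic integrand f(s) has mean 0 because each increment f(s) * (B_{s+ds} - B_s) has mean 0. By the Itô isometry:
  Var( int_0^t f(s) dB_s ) = E[ (int_0^t f(s) dB_s)^2 ] = int_0^t f(s)^2 ds.
Here f(s) = 2*s/5, so f(s)^2 = 4*s^2/25. Integrate:
  int_0^t (4*s^2/25) ds = 4*t^3/75.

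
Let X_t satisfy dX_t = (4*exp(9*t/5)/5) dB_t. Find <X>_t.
<X>_t = 8*exp(18*t/5)/45 - 8/45

For an Itô process dX_t = a(t) dt + b(t) dB_t, the quadratic variation is <X>_t = int_0^t b(s)^2 ds (the drift term does not contribute). Here b(s) = 4*exp(9*s/5)/5, so
  b(s)^2 = 16*exp(18*s/5)/25.
Integrating from 0 to t:
  <X>_t = int_0^t (16*exp(18*s/5)/25) ds = 8*exp(18*t/5)/45 - 8/45.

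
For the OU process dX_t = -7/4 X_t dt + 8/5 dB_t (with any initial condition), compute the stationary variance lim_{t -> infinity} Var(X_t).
lim Var(X_t) = 128/175

The OU SDE dX = -theta X dt + sigma dB admits the integrating factor exp(theta t): d(exp(theta t) X_t) = sigma exp(theta t) dB_t. Integrating from 0 to t gives X_t = x_0 * exp(-theta t) + sigma * int_0^t exp(-theta (t-s)) dB_s for any initial x_0. The Itô integral has variance (by the Itô isometry) sigma^2 * int_0^t exp(-2 theta (t - s)) ds = sigma^2 * (1 - exp(-2 theta t)) / (2 theta), independent of x_0.
With theta = 7/4, sigma = 8/5:
  Var(X_t) = (8/5)^2 * (1 - exp(-2*7/4 t)) / (2 * 7/4) = 128/175 - 128*exp(-7*t/2)/175.
As t -> infinity, exp(-2*7/4 t) -> 0, so the stationary variance is sigma^2 / (2 theta) = 128/175.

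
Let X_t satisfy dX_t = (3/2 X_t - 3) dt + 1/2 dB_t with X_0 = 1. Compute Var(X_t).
Var(X_t) = exp(3*t)/12 - 1/12

The variance V(t) = Var(X_t) satisfies V'(t) = 2 a V(t) + c^2 with V(0) = 0 (drift coefficient is linear in X, diffusion is constant). With a = 3/2, c = 1/2, the solution is
  V(t) = (c^2 / (2 a)) * (exp(2 a t) - 1)
       = ((1/2)^2 / (2*(3/2))) * (exp(3 t) - 1)
       = exp(3*t)/12 - 1/12.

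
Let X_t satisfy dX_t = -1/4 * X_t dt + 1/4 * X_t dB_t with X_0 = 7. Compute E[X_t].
E[X_t] = 7*exp(-t/4)

For GBM dX = mu X dt + sigma X dB with X_0 = x_0, apply Itô to Y = log X: dY = (mu - sigma^2/2) dt + sigma dB, so Y_t = log(x_0) + (mu - sigma^2/2) t + sigma B_t and hence X_t = x_0 * exp((mu - sigma^2/2) t + sigma B_t).
With mu = -1/4, sigma = 1/4, x_0 = 7, this gives:
  X_t = 7 * exp((-9/32) * t + (1/4) * B_t).
Since sigma*B_t ~ Normal(0, sigma^2 t), E[exp(sigma*B_t)] = exp(sigma^2 t / 2); so E[X_t] = x_0 * exp((mu - sigma^2/2) t) * exp(sigma^2 t / 2) = x_0 * exp(mu t) = 7*exp(-t/4).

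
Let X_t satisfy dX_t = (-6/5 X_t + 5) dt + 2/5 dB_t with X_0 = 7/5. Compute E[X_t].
E[X_t] = 25/6 - 83*exp(-6*t/5)/30

Taking expectations and using E[dB_t] = 0, the mean m(t) = E[X_t] satisfies the ODE m'(t) = a m(t) + b with m(0) = x_0. With a = -6/5, b = 5, x_0 = 7/5, the solution is
  m(t) = x_0 * exp(a t) + (b/a) * (exp(a t) - 1)
       = (7/5) * exp((-6/5) t) + (5/(-6/5)) * (exp((-6/5) t) - 1)
       = 25/6 - 83*exp(-6*t/5)/30.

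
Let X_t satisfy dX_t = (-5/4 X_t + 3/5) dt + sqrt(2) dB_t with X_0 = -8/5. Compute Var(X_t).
Var(X_t) = 4/5 - 4*exp(-5*t/2)/5

The variance V(t) = Var(X_t) satisfies V'(t) = 2 a V(t) + c^2 with V(0) = 0 (drift coefficient is linear in X, diffusion is constant). With a = -5/4, c = sqrt(2), the solution is
  V(t) = (c^2 / (2 a)) * (exp(2 a t) - 1)
       = (sqrt(2)^2 / (2*(-5/4))) * (exp((-5/2) t) - 1)
       = 4/5 - 4*exp(-5*t/2)/5.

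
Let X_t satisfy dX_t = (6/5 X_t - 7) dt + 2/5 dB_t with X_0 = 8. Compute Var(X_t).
Var(X_t) = exp(12*t/5)/15 - 1/15

The variance V(t) = Var(X_t) satisfies V'(t) = 2 a V(t) + c^2 with V(0) = 0 (drift coefficient is linear in X, diffusion is constant). With a = 6/5, c = 2/5, the solution is
  V(t) = (c^2 / (2 a)) * (exp(2 a t) - 1)
       = ((2/5)^2 / (2*(6/5))) * (exp((12/5) t) - 1)
       = exp(12*t/5)/15 - 1/15.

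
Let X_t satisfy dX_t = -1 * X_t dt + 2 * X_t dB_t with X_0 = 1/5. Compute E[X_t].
E[X_t] = exp(-t)/5

For GBM dX = mu X dt + sigma X dB with X_0 = x_0, apply Itô to Y = log X: dY = (mu - sigma^2/2) dt + sigma dB, so Y_t = log(x_0) + (mu - sigma^2/2) t + sigma B_t and hence X_t = x_0 * exp((mu - sigma^2/2) t + sigma B_t).
With mu = -1, sigma = 2, x_0 = 1/5, this gives:
  X_t = 1/5 * exp((-3) * t + (2) * B_t).
Since sigma*B_t ~ Normal(0, sigma^2 t), E[exp(sigma*B_t)] = exp(sigma^2 t / 2); so E[X_t] = x_0 * exp((mu - sigma^2/2) t) * exp(sigma^2 t / 2) = x_0 * exp(mu t) = exp(-t)/5.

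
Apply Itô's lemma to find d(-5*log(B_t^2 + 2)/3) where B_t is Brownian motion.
d(-5*log(B_t^2 + 2)/3) = (5*(B_t^2 - 2)/(3*(B_t^2 + 2)^2)) dt + (-10*B_t/(3*B_t^2 + 6)) dB_t

Itô's formula for f(B_t) gives d f(B_t) = f'(B_t) dB_t + (1/2) f''(B_t) dt. Compute derivatives of f(x) = -5*log(x^2 + 2)/3:
  f'(x)  = -10*x/(3*x^2 + 6)
  f''(x) = 10*(x^2 - 2)/(3*(x^2 + 2)^2)
Substitute x = B_t and multiply the f'' term by 1/2:
  drift     = (1/2) * (10*(x^2 - 2)/(3*(x^2 + 2)^2)) evaluated at B_t = 5*(B_t^2 - 2)/(3*(B_t^2 + 2)^2)
  diffusion = (-10*x/(3*x^2 + 6)) evaluated at B_t = -10*B_t/(3*B_t^2 + 6)
Therefore d(-5*log(B_t^2 + 2)/3) = (5*(B_t^2 - 2)/(3*(B_t^2 + 2)^2)) dt + (-10*B_t/(3*B_t^2 + 6)) dB_t.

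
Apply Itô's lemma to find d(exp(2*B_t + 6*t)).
d(exp(2*B_t + 6*t)) = (8*exp(2*B_t + 6*t)) dt + (2*exp(2*B_t + 6*t)) dB_t

Itô's formula for f(t, x): d f(t, B_t) = (f_t + (1/2) f_xx) dt + f_x dB_t. Compute partials of f(t, x) = exp(6*t + 2*x):
  f_t(t,x)  = 6*exp(6*t + 2*x)
  f_x(t,x)  = 2*exp(6*t + 2*x)
  f_xx(t,x) = 4*exp(6*t + 2*x)
Assemble drift = f_t + (1/2) f_xx = 8*exp(6*t + 2*x) and diffusion = f_x = 2*exp(6*t + 2*x). Substituting x = B_t:
  d(exp(2*B_t + 6*t)) = (8*exp(2*B_t + 6*t)) dt + (2*exp(2*B_t + 6*t)) dB_t.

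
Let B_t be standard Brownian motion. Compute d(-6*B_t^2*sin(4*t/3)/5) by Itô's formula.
d(-6*B_t^2*sin(4*t/3)/5) = (-8*B_t^2*cos(4*t/3)/5 - 6*sin(4*t/3)/5) dt + (-12*B_t*sin(4*t/3)/5) dB_t

Itô's formula for f(t, x): d f(t, B_t) = (f_t + (1/2) f_xx) dt + f_x dB_t. Compute partials of f(t, x) = -6*x^2*sin(4*t/3)/5:
  f_t(t,x)  = -8*x^2*cos(4*t/3)/5
  f_x(t,x)  = -12*x*sin(4*t/3)/5
  f_xx(t,x) = -12*sin(4*t/3)/5
Assemble drift = f_t + (1/2) f_xx = -8*x^2*cos(4*t/3)/5 - 6*sin(4*t/3)/5 and diffusion = f_x = -12*x*sin(4*t/3)/5. Substituting x = B_t:
  d(-6*B_t^2*sin(4*t/3)/5) = (-8*B_t^2*cos(4*t/3)/5 - 6*sin(4*t/3)/5) dt + (-12*B_t*sin(4*t/3)/5) dB_t.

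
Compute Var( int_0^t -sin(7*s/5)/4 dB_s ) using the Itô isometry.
Var = t/32 - 5*sin(14*t/5)/448

The Itô integral of a deterministic integrand f(s) has mean 0 because each increment f(s) * (B_{s+ds} - B_s) has mean 0. By the Itô isometry:
  Var( int_0^t f(s) dB_s ) = E[ (int_0^t f(s) dB_s)^2 ] = int_0^t f(s)^2 ds.
Here f(s) = -sin(7*s/5)/4, so f(s)^2 = sin(7*s/5)^2/16. Integrate:
  int_0^t (sin(7*s/5)^2/16) ds = t/32 - 5*sin(14*t/5)/448.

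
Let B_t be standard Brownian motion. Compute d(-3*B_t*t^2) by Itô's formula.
d(-3*B_t*t^2) = (-6*B_t*t) dt + (-3*t^2) dB_t

Itô's formula for f(t, x): d f(t, B_t) = (f_t + (1/2) f_xx) dt + f_x dB_t. Compute partials of f(t, x) = -3*t^2*x:
  f_t(t,x)  = -6*t*x
  f_x(t,x)  = -3*t^2
  f_xx(t,x) = 0
Assemble drift = f_t + (1/2) f_xx = -6*t*x and diffusion = f_x = -3*t^2. Substituting x = B_t:
  d(-3*B_t*t^2) = (-6*B_t*t) dt + (-3*t^2) dB_t.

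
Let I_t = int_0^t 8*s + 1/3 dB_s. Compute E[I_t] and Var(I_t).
E[I_t] = 0; Var(I_t) = t*(192*t^2 + 24*t + 1)/9

The Itô integral of a deterministic integrand f(s) has mean 0 because each increment f(s) * (B_{s+ds} - B_s) has mean 0. By the Itô isometry:
  Var( int_0^t f(s) dB_s ) = E[ (int_0^t f(s) dB_s)^2 ] = int_0^t f(s)^2 ds.
Here f(s) = 8*s + 1/3, so f(s)^2 = (24*s + 1)^2/9. Integrate:
  int_0^t ((24*s + 1)^2/9) ds = t*(192*t^2 + 24*t + 1)/9.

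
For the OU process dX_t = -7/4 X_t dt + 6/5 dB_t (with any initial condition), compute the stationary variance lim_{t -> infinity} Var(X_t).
lim Var(X_t) = 72/175

The OU SDE dX = -theta X dt + sigma dB admits the integrating factor exp(theta t): d(exp(theta t) X_t) = sigma exp(theta t) dB_t. Integrating from 0 to t gives X_t = x_0 * exp(-theta t) + sigma * int_0^t exp(-theta (t-s)) dB_s for any initial x_0. The Itô integral has variance (by the Itô isometry) sigma^2 * int_0^t exp(-2 theta (t - s)) ds = sigma^2 * (1 - exp(-2 theta t)) / (2 theta), independent of x_0.
With theta = 7/4, sigma = 6/5:
  Var(X_t) = (6/5)^2 * (1 - exp(-2*7/4 t)) / (2 * 7/4) = 72/175 - 72*exp(-7*t/2)/175.
As t -> infinity, exp(-2*7/4 t) -> 0, so the stationary variance is sigma^2 / (2 theta) = 72/175.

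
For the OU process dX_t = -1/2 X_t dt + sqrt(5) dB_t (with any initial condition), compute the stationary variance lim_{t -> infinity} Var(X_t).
lim Var(X_t) = 5

The OU SDE dX = -theta X dt + sigma dB admits the integrating factor exp(theta t): d(exp(theta t) X_t) = sigma exp(theta t) dB_t. Integrating from 0 to t gives X_t = x_0 * exp(-theta t) + sigma * int_0^t exp(-theta (t-s)) dB_s for any initial x_0. The Itô integral has variance (by the Itô isometry) sigma^2 * int_0^t exp(-2 theta (t - s)) ds = sigma^2 * (1 - exp(-2 theta t)) / (2 theta), independent of x_0.
With theta = 1/2, sigma = sqrt(5):
  Var(X_t) = (sqrt(5))^2 * (1 - exp(-2*1/2 t)) / (2 * 1/2) = 5 - 5*exp(-t).
As t -> infinity, exp(-2*1/2 t) -> 0, so the stationary variance is sigma^2 / (2 theta) = 5.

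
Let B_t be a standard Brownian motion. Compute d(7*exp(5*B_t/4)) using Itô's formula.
d(7*exp(5*B_t/4)) = (175*exp(5*B_t/4)/32) dt + (35*exp(5*B_t/4)/4) dB_t

Itô's formula for f(B_t) gives d f(B_t) = f'(B_t) dB_t + (1/2) f''(B_t) dt. Compute derivatives of f(x) = 7*exp(5*x/4):
  f'(x)  = 35*exp(5*x/4)/4
  f''(x) = 175*exp(5*x/4)/16
Substitute x = B_t and multiply the f'' term by 1/2:
  drift     = (1/2) * (175*exp(5*x/4)/16) evaluated at B_t = 175*exp(5*B_t/4)/32
  diffusion = (35*exp(5*x/4)/4) evaluated at B_t = 35*exp(5*B_t/4)/4
Therefore d(7*exp(5*B_t/4)) = (175*exp(5*B_t/4)/32) dt + (35*exp(5*B_t/4)/4) dB_t.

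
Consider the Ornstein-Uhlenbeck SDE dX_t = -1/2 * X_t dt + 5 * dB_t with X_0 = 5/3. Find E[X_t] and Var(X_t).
E[X_t] = 5*exp(-t/2)/3; Var(X_t) = 25 - 25*exp(-t)

The OU SDE dX = -theta X dt + sigma dB admits the integrating factor exp(theta t): d(exp(theta t) X_t) = sigma exp(theta t) dB_t. Integrating from 0 to t:
  X_t = x_0 * exp(-theta t) + sigma * int_0^t exp(-theta (t-s)) dB_s.
The Itô integral has mean 0 and (by the Itô isometry) variance sigma^2 * int_0^t exp(-2 theta (t - s)) ds = sigma^2 * (1 - exp(-2 theta t)) / (2 theta).
With theta = 1/2, sigma = 5, x_0 = 5/3:
  E[X_t] = 5/3 * exp(-1/2 t) = 5*exp(-t/2)/3
  Var(X_t) = (5)^2 * (1 - exp(-2*1/2 t)) / (2 * 1/2) = 25 - 25*exp(-t).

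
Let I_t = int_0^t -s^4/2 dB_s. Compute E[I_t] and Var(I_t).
E[I_t] = 0; Var(I_t) = t^9/36

The Itô integral of a deterministic integrand f(s) has mean 0 because each increment f(s) * (B_{s+ds} - B_s) has mean 0. By the Itô isometry:
  Var( int_0^t f(s) dB_s ) = E[ (int_0^t f(s) dB_s)^2 ] = int_0^t f(s)^2 ds.
Here f(s) = -s^4/2, so f(s)^2 = s^8/4. Integrate:
  int_0^t (s^8/4) ds = t^9/36.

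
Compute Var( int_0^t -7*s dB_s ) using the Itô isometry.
Var = 49*t^3/3

The Itô integral of a deterministic integrand f(s) has mean 0 because each increment f(s) * (B_{s+ds} - B_s) has mean 0. By the Itô isometry:
  Var( int_0^t f(s) dB_s ) = E[ (int_0^t f(s) dB_s)^2 ] = int_0^t f(s)^2 ds.
Here f(s) = -7*s, so f(s)^2 = 49*s^2. Integrate:
  int_0^t (49*s^2) ds = 49*t^3/3.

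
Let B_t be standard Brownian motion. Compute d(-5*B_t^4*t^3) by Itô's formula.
d(-5*B_t^4*t^3) = (15*B_t^2*t^2*(-B_t^2 - 2*t)) dt + (-20*B_t^3*t^3) dB_t

Itô's formula for f(t, x): d f(t, B_t) = (f_t + (1/2) f_xx) dt + f_x dB_t. Compute partials of f(t, x) = -5*t^3*x^4:
  f_t(t,x)  = -15*t^2*x^4
  f_x(t,x)  = -20*t^3*x^3
  f_xx(t,x) = -60*t^3*x^2
Assemble drift = f_t + (1/2) f_xx = 15*t^2*x^2*(-2*t - x^2) and diffusion = f_x = -20*t^3*x^3. Substituting x = B_t:
  d(-5*B_t^4*t^3) = (15*B_t^2*t^2*(-B_t^2 - 2*t)) dt + (-20*B_t^3*t^3) dB_t.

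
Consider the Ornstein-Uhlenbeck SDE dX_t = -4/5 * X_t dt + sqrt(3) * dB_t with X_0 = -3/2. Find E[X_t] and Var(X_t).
E[X_t] = -3*exp(-4*t/5)/2; Var(X_t) = 15/8 - 15*exp(-8*t/5)/8

The OU SDE dX = -theta X dt + sigma dB admits the integrating factor exp(theta t): d(exp(theta t) X_t) = sigma exp(theta t) dB_t. Integrating from 0 to t:
  X_t = x_0 * exp(-theta t) + sigma * int_0^t exp(-theta (t-s)) dB_s.
The Itô integral has mean 0 and (by the Itô isometry) variance sigma^2 * int_0^t exp(-2 theta (t - s)) ds = sigma^2 * (1 - exp(-2 theta t)) / (2 theta).
With theta = 4/5, sigma = sqrt(3), x_0 = -3/2:
  E[X_t] = -3/2 * exp(-4/5 t) = -3*exp(-4*t/5)/2
  Var(X_t) = (sqrt(3))^2 * (1 - exp(-2*4/5 t)) / (2 * 4/5) = 15/8 - 15*exp(-8*t/5)/8.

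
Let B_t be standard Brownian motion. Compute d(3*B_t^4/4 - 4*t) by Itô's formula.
d(3*B_t^4/4 - 4*t) = (9*B_t^2/2 - 4) dt + (3*B_t^3) dB_t

Itô's formula for f(t, x): d f(t, B_t) = (f_t + (1/2) f_xx) dt + f_x dB_t. Compute partials of f(t, x) = -4*t + 3*x^4/4:
  f_t(t,x)  = -4
  f_x(t,x)  = 3*x^3
  f_xx(t,x) = 9*x^2
Assemble drift = f_t + (1/2) f_xx = 9*x^2/2 - 4 and diffusion = f_x = 3*x^3. Substituting x = B_t:
  d(3*B_t^4/4 - 4*t) = (9*B_t^2/2 - 4) dt + (3*B_t^3) dB_t.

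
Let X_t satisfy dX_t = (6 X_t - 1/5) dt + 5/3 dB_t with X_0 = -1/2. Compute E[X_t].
E[X_t] = 1/30 - 8*exp(6*t)/15

Taking expectations and using E[dB_t] = 0, the mean m(t) = E[X_t] satisfies the ODE m'(t) = a m(t) + b with m(0) = x_0. With a = 6, b = -1/5, x_0 = -1/2, the solution is
  m(t) = x_0 * exp(a t) + (b/a) * (exp(a t) - 1)
       = (-1/2) * exp(6 t) + ((-1/5)/6) * (exp(6 t) - 1)
       = 1/30 - 8*exp(6*t)/15.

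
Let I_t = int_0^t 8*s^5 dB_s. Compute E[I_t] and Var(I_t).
E[I_t] = 0; Var(I_t) = 64*t^11/11

The Itô integral of a deterministic integrand f(s) has mean 0 because each increment f(s) * (B_{s+ds} - B_s) has mean 0. By the Itô isometry:
  Var( int_0^t f(s) dB_s ) = E[ (int_0^t f(s) dB_s)^2 ] = int_0^t f(s)^2 ds.
Here f(s) = 8*s^5, so f(s)^2 = 64*s^10. Integrate:
  int_0^t (64*s^10) ds = 64*t^11/11.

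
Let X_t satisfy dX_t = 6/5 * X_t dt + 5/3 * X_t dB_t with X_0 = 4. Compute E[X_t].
E[X_t] = 4*exp(6*t/5)

For GBM dX = mu X dt + sigma X dB with X_0 = x_0, apply Itô to Y = log X: dY = (mu - sigma^2/2) dt + sigma dB, so Y_t = log(x_0) + (mu - sigma^2/2) t + sigma B_t and hence X_t = x_0 * exp((mu - sigma^2/2) t + sigma B_t).
With mu = 6/5, sigma = 5/3, x_0 = 4, this gives:
  X_t = 4 * exp((-17/90) * t + (5/3) * B_t).
Since sigma*B_t ~ Normal(0, sigma^2 t), E[exp(sigma*B_t)] = exp(sigma^2 t / 2); so E[X_t] = x_0 * exp((mu - sigma^2/2) t) * exp(sigma^2 t / 2) = x_0 * exp(mu t) = 4*exp(6*t/5).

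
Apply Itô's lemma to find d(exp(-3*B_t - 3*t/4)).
d(exp(-3*B_t - 3*t/4)) = (15*exp(-3*B_t - 3*t/4)/4) dt + (-3*exp(-3*B_t - 3*t/4)) dB_t

Itô's formula for f(t, x): d f(t, B_t) = (f_t + (1/2) f_xx) dt + f_x dB_t. Compute partials of f(t, x) = exp(-3*t/4 - 3*x):
  f_t(t,x)  = -3*exp(-3*t/4 - 3*x)/4
  f_x(t,x)  = -3*exp(-3*t/4 - 3*x)
  f_xx(t,x) = 9*exp(-3*t/4 - 3*x)
Assemble drift = f_t + (1/2) f_xx = 15*exp(-3*t/4 - 3*x)/4 and diffusion = f_x = -3*exp(-3*t/4 - 3*x). Substituting x = B_t:
  d(exp(-3*B_t - 3*t/4)) = (15*exp(-3*B_t - 3*t/4)/4) dt + (-3*exp(-3*B_t - 3*t/4)) dB_t.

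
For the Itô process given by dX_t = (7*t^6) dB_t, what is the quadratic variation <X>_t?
<X>_t = 49*t^13/13

For an Itô process dX_t = a(t) dt + b(t) dB_t, the quadratic variation is <X>_t = int_0^t b(s)^2 ds (the drift term does not contribute). Here b(s) = 7*s^6, so
  b(s)^2 = 49*s^12.
Integrating from 0 to t:
  <X>_t = int_0^t (49*s^12) ds = 49*t^13/13.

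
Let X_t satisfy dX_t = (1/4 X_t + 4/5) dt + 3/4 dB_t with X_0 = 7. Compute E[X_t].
E[X_t] = 51*exp(t/4)/5 - 16/5

Taking expectations and using E[dB_t] = 0, the mean m(t) = E[X_t] satisfies the ODE m'(t) = a m(t) + b with m(0) = x_0. With a = 1/4, b = 4/5, x_0 = 7, the solution is
  m(t) = x_0 * exp(a t) + (b/a) * (exp(a t) - 1)
       = 7 * exp((1/4) t) + ((4/5)/(1/4)) * (exp((1/4) t) - 1)
       = 51*exp(t/4)/5 - 16/5.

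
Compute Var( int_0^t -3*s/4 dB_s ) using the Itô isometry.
Var = 3*t^3/16

The Itô integral of a deterministic integrand f(s) has mean 0 because each increment f(s) * (B_{s+ds} - B_s) has mean 0. By the Itô isometry:
  Var( int_0^t f(s) dB_s ) = E[ (int_0^t f(s) dB_s)^2 ] = int_0^t f(s)^2 ds.
Here f(s) = -3*s/4, so f(s)^2 = 9*s^2/16. Integrate:
  int_0^t (9*s^2/16) ds = 3*t^3/16.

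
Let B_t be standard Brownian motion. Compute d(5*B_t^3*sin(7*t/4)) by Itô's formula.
d(5*B_t^3*sin(7*t/4)) = (35*B_t^3*cos(7*t/4)/4 + 15*B_t*sin(7*t/4)) dt + (15*B_t^2*sin(7*t/4)) dB_t

Itô's formula for f(t, x): d f(t, B_t) = (f_t + (1/2) f_xx) dt + f_x dB_t. Compute partials of f(t, x) = 5*x^3*sin(7*t/4):
  f_t(t,x)  = 35*x^3*cos(7*t/4)/4
  f_x(t,x)  = 15*x^2*sin(7*t/4)
  f_xx(t,x) = 30*x*sin(7*t/4)
Assemble drift = f_t + (1/2) f_xx = 35*x^3*cos(7*t/4)/4 + 15*x*sin(7*t/4) and diffusion = f_x = 15*x^2*sin(7*t/4). Substituting x = B_t:
  d(5*B_t^3*sin(7*t/4)) = (35*B_t^3*cos(7*t/4)/4 + 15*B_t*sin(7*t/4)) dt + (15*B_t^2*sin(7*t/4)) dB_t.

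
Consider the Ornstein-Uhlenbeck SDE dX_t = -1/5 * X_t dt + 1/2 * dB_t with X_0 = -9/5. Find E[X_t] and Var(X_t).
E[X_t] = -9*exp(-t/5)/5; Var(X_t) = 5/8 - 5*exp(-2*t/5)/8

The OU SDE dX = -theta X dt + sigma dB admits the integrating factor exp(theta t): d(exp(theta t) X_t) = sigma exp(theta t) dB_t. Integrating from 0 to t:
  X_t = x_0 * exp(-theta t) + sigma * int_0^t exp(-theta (t-s)) dB_s.
The Itô integral has mean 0 and (by the Itô isometry) variance sigma^2 * int_0^t exp(-2 theta (t - s)) ds = sigma^2 * (1 - exp(-2 theta t)) / (2 theta).
With theta = 1/5, sigma = 1/2, x_0 = -9/5:
  E[X_t] = -9/5 * exp(-1/5 t) = -9*exp(-t/5)/5
  Var(X_t) = (1/2)^2 * (1 - exp(-2*1/5 t)) / (2 * 1/5) = 5/8 - 5*exp(-2*t/5)/8.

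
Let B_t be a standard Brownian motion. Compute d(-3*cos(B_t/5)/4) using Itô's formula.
d(-3*cos(B_t/5)/4) = (3*cos(B_t/5)/200) dt + (3*sin(B_t/5)/20) dB_t

Itô's formula for f(B_t) gives d f(B_t) = f'(B_t) dB_t + (1/2) f''(B_t) dt. Compute derivatives of f(x) = -3*cos(x/5)/4:
  f'(x)  = 3*sin(x/5)/20
  f''(x) = 3*cos(x/5)/100
Substitute x = B_t and multiply the f'' term by 1/2:
  drift     = (1/2) * (3*cos(x/5)/100) evaluated at B_t = 3*cos(B_t/5)/200
  diffusion = (3*sin(x/5)/20) evaluated at B_t = 3*sin(B_t/5)/20
Therefore d(-3*cos(B_t/5)/4) = (3*cos(B_t/5)/200) dt + (3*sin(B_t/5)/20) dB_t.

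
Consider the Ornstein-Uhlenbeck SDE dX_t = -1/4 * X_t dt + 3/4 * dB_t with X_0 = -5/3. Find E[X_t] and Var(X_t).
E[X_t] = -5*exp(-t/4)/3; Var(X_t) = 9/8 - 9*exp(-t/2)/8

The OU SDE dX = -theta X dt + sigma dB admits the integrating factor exp(theta t): d(exp(theta t) X_t) = sigma exp(theta t) dB_t. Integrating from 0 to t:
  X_t = x_0 * exp(-theta t) + sigma * int_0^t exp(-theta (t-s)) dB_s.
The Itô integral has mean 0 and (by the Itô isometry) variance sigma^2 * int_0^t exp(-2 theta (t - s)) ds = sigma^2 * (1 - exp(-2 theta t)) / (2 theta).
With theta = 1/4, sigma = 3/4, x_0 = -5/3:
  E[X_t] = -5/3 * exp(-1/4 t) = -5*exp(-t/4)/3
  Var(X_t) = (3/4)^2 * (1 - exp(-2*1/4 t)) / (2 * 1/4) = 9/8 - 9*exp(-t/2)/8.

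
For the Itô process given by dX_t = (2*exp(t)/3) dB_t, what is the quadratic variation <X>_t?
<X>_t = 2*exp(2*t)/9 - 2/9

For an Itô process dX_t = a(t) dt + b(t) dB_t, the quadratic variation is <X>_t = int_0^t b(s)^2 ds (the drift term does not contribute). Here b(s) = 2*exp(s)/3, so
  b(s)^2 = 4*exp(2*s)/9.
Integrating from 0 to t:
  <X>_t = int_0^t (4*exp(2*s)/9) ds = 2*exp(2*t)/9 - 2/9.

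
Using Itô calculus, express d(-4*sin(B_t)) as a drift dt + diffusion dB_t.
d(-4*sin(B_t)) = (2*sin(B_t)) dt + (-4*cos(B_t)) dB_t

Itô's formula for f(B_t) gives d f(B_t) = f'(B_t) dB_t + (1/2) f''(B_t) dt. Compute derivatives of f(x) = -4*sin(x):
  f'(x)  = -4*cos(x)
  f''(x) = 4*sin(x)
Substitute x = B_t and multiply the f'' term by 1/2:
  drift     = (1/2) * (4*sin(x)) evaluated at B_t = 2*sin(B_t)
  diffusion = (-4*cos(x)) evaluated at B_t = -4*cos(B_t)
Therefore d(-4*sin(B_t)) = (2*sin(B_t)) dt + (-4*cos(B_t)) dB_t.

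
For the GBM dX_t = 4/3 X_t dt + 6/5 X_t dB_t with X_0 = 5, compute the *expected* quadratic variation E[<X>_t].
E[<X>_t] = 675*exp(308*t/75)/77 - 675/77

<X>_t = int_0^t ((6/5) * X_s)^2 ds. Taking expectation inside the integral: E[<X>_t] = (6/5)^2 * int_0^t E[X_s^2] ds. For GBM, E[X_s^2] = x_0^2 * exp((2 mu + sigma^2) s). Integrating:
  E[<X>_t] = (6/5)^2 * 5^2 * (exp((2*(4/3) + (6/5)^2) t) - 1) / (2*(4/3) + (6/5)^2)
           = (6/5)^2 * 5^2 * (exp((308/75) t) - 1) / (308/75) = 675*exp(308*t/75)/77 - 675/77.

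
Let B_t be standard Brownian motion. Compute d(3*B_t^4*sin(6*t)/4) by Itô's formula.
d(3*B_t^4*sin(6*t)/4) = (9*B_t^2*(B_t^2*cos(6*t) + sin(6*t))/2) dt + (3*B_t^3*sin(6*t)) dB_t

Itô's formula for f(t, x): d f(t, B_t) = (f_t + (1/2) f_xx) dt + f_x dB_t. Compute partials of f(t, x) = 3*x^4*sin(6*t)/4:
  f_t(t,x)  = 9*x^4*cos(6*t)/2
  f_x(t,x)  = 3*x^3*sin(6*t)
  f_xx(t,x) = 9*x^2*sin(6*t)
Assemble drift = f_t + (1/2) f_xx = 9*x^2*(x^2*cos(6*t) + sin(6*t))/2 and diffusion = f_x = 3*x^3*sin(6*t). Substituting x = B_t:
  d(3*B_t^4*sin(6*t)/4) = (9*B_t^2*(B_t^2*cos(6*t) + sin(6*t))/2) dt + (3*B_t^3*sin(6*t)) dB_t.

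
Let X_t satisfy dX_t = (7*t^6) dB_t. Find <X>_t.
<X>_t = 49*t^13/13

For an Itô process dX_t = a(t) dt + b(t) dB_t, the quadratic variation is <X>_t = int_0^t b(s)^2 ds (the drift term does not contribute). Here b(s) = 7*s^6, so
  b(s)^2 = 49*s^12.
Integrating from 0 to t:
  <X>_t = int_0^t (49*s^12) ds = 49*t^13/13.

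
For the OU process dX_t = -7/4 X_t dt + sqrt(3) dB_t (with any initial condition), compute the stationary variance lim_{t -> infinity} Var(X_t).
lim Var(X_t) = 6/7

The OU SDE dX = -theta X dt + sigma dB admits the integrating factor exp(theta t): d(exp(theta t) X_t) = sigma exp(theta t) dB_t. Integrating from 0 to t gives X_t = x_0 * exp(-theta t) + sigma * int_0^t exp(-theta (t-s)) dB_s for any initial x_0. The Itô integral has variance (by the Itô isometry) sigma^2 * int_0^t exp(-2 theta (t - s)) ds = sigma^2 * (1 - exp(-2 theta t)) / (2 theta), independent of x_0.
With theta = 7/4, sigma = sqrt(3):
  Var(X_t) = (sqrt(3))^2 * (1 - exp(-2*7/4 t)) / (2 * 7/4) = 6/7 - 6*exp(-7*t/2)/7.
As t -> infinity, exp(-2*7/4 t) -> 0, so the stationary variance is sigma^2 / (2 theta) = 6/7.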